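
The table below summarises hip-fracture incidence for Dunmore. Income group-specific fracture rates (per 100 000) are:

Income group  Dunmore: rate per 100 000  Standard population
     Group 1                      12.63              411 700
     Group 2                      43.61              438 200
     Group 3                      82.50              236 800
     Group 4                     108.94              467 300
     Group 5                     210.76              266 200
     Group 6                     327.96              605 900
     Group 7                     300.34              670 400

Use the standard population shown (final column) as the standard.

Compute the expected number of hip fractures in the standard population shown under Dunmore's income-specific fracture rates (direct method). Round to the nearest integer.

5509

Expected hip fractures = Σ (standard pop × income-specific rate ÷ 100 000)
= 411 700×12.63/100 000 + 438 200×43.61/100 000 + 236 800×82.50/100 000 + 467 300×108.94/100 000 + 266 200×210.76/100 000 + 605 900×327.96/100 000 + 670 400×300.34/100 000
= 52.00 + 191.10 + 195.36 + 509.08 + 561.04 + 1987.11 + 2013.48 = 5509.17.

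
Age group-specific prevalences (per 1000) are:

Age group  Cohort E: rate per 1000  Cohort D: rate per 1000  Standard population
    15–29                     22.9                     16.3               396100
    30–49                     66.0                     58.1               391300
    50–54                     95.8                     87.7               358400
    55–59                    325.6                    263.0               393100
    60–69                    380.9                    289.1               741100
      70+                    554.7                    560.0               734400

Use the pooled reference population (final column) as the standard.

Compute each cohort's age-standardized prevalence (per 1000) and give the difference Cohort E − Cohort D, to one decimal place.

Standard total = 3014400; weights = 0.1314, 0.1298, 0.1189, 0.1304, 0.2459, 0.2436.
Cohort E: 0.1314×22.9 + 0.1298×66.0 + 0.1189×95.8 + 0.1304×325.6 + 0.2459×380.9 + 0.2436×554.7 = 294.2148 per 1000.
Cohort D: 0.1314×16.3 + 0.1298×58.1 + 0.1189×87.7 + 0.1304×263.0 + 0.2459×289.1 + 0.2436×560.0 = 261.9174 per 1000.
Difference = 294.2148 − 261.9174 = 32.2974.

32.3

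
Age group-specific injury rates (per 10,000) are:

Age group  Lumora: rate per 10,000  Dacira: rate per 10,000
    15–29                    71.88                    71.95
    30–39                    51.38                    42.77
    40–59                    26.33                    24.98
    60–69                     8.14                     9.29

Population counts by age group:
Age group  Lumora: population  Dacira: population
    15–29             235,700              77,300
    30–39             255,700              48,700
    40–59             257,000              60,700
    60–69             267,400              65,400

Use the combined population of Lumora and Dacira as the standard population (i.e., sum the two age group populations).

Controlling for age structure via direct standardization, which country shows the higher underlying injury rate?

Combined standard total = 1,267,900; weights = 0.2469, 0.2401, 0.2506, 0.2625.
Lumora: 0.2469×71.88 + 0.2401×51.38 + 0.2506×26.33 + 0.2625×8.14 = 38.8142 per 10,000.
Dacira: 0.2469×71.95 + 0.2401×42.77 + 0.2506×24.98 + 0.2625×9.29 = 36.7280 per 10,000.
The crude rates (38.42 vs 38.75) would put Dacira higher, but that reflects its age composition; once standardized to a common age structure, Lumora has the higher underlying rate.

Lumora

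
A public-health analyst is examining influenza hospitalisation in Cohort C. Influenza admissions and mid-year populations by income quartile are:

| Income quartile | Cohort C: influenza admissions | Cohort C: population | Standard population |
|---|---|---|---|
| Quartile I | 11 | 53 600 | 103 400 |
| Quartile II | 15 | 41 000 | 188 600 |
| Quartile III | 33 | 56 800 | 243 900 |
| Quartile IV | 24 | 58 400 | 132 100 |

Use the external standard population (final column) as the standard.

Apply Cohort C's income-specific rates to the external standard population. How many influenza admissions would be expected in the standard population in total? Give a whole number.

286

Income-specific rates per 100 000 for Cohort C: 20.52, 36.59, 58.10, 41.10.
Expected influenza admissions = Σ (standard pop × income-specific rate ÷ 100 000)
= 103 400×20.52/100 000 + 188 600×36.59/100 000 + 243 900×58.10/100 000 + 132 100×41.10/100 000
= 21.22 + 69.00 + 141.70 + 54.29 = 286.21.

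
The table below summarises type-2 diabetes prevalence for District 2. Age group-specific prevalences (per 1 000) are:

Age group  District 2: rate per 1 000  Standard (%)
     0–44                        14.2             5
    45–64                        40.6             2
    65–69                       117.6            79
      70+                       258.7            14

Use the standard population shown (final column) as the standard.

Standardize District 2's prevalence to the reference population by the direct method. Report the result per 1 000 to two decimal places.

Standard weights: 0.05, 0.02, 0.79, 0.14.
Standardized rate: 0.0500×14.2 + 0.0200×40.6 + 0.7900×117.6 + 0.1400×258.7 = 130.6440 per 1 000.

130.64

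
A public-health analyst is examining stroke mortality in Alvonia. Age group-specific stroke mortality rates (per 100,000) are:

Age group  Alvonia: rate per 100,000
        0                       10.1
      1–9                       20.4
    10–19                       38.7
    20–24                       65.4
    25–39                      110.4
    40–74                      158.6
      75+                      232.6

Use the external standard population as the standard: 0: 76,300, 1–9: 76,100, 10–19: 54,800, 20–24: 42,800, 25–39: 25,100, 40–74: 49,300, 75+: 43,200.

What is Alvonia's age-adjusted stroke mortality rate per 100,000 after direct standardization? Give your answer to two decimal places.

Standard total = 367,600; weights = 0.2076, 0.2070, 0.1491, 0.1164, 0.0683, 0.1341, 0.1175.
Standardized rate: 0.2076×10.1 + 0.2070×20.4 + 0.1491×38.7 + 0.1164×65.4 + 0.0683×110.4 + 0.1341×158.6 + 0.1175×232.6 = 75.8468 per 100,000.

75.85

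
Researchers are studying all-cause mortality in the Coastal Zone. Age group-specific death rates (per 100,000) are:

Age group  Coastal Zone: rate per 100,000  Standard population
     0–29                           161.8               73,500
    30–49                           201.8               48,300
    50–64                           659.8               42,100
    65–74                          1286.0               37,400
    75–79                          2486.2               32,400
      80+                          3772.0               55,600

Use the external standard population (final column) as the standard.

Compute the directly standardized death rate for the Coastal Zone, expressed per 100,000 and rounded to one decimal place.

1340.4

Standard total = 289,300; weights = 0.2541, 0.1670, 0.1455, 0.1293, 0.1120, 0.1922.
Standardized rate: 0.2541×161.8 + 0.1670×201.8 + 0.1455×659.8 + 0.1293×1286.0 + 0.1120×2486.2 + 0.1922×3772.0 = 1340.4400 per 100,000.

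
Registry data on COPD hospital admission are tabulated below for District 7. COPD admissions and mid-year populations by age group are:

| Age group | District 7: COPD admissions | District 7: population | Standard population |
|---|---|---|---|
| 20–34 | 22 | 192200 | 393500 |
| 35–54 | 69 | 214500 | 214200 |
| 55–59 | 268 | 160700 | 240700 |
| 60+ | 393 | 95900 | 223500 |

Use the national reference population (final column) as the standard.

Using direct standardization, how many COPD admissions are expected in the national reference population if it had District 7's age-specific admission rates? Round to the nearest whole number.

1431

Age-specific rates per 10000 for District 7: 1.14, 3.22, 16.68, 40.98.
Expected COPD admissions = Σ (standard pop × age-specific rate ÷ 10000)
= 393500×1.14/10000 + 214200×3.22/10000 + 240700×16.68/10000 + 223500×40.98/10000
= 45.04 + 68.90 + 401.42 + 915.91 = 1431.27.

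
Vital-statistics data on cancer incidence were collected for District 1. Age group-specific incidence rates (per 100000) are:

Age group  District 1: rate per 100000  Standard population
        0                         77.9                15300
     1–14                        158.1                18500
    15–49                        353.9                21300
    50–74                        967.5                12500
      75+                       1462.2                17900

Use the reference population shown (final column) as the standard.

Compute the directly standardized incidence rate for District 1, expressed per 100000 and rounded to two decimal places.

583.88

Standard total = 85500; weights = 0.1789, 0.2164, 0.2491, 0.1462, 0.2094.
Standardized rate: 0.1789×77.9 + 0.2164×158.1 + 0.2491×353.9 + 0.1462×967.5 + 0.2094×1462.2 = 583.8821 per 100000.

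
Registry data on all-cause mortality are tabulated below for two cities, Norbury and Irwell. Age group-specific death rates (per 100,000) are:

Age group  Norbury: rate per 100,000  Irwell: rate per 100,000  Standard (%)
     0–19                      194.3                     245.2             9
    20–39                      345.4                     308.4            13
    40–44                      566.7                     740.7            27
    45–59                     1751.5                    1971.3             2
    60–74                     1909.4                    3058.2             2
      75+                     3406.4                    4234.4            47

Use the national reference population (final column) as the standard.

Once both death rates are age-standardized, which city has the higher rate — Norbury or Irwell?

Standard weights: 0.09, 0.13, 0.27, 0.02, 0.02, 0.47.
Norbury: 0.0900×194.3 + 0.1300×345.4 + 0.2700×566.7 + 0.0200×1751.5 + 0.0200×1909.4 + 0.4700×3406.4 = 1889.6240 per 100,000.
Irwell: 0.0900×245.2 + 0.1300×308.4 + 0.2700×740.7 + 0.0200×1971.3 + 0.0200×3058.2 + 0.4700×4234.4 = 2352.9070 per 100,000.

Irwell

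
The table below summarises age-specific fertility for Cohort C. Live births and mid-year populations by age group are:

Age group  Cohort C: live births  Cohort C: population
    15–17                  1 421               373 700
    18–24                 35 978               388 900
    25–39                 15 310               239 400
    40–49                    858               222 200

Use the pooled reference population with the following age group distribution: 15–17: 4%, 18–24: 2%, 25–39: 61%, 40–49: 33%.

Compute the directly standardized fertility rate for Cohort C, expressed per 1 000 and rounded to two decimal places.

Age-specific rates per 1 000 for Cohort C: 3.803, 92.512, 63.952, 3.861.
Standard weights: 0.04, 0.02, 0.61, 0.33.
Standardized rate: 0.0400×3.803 + 0.0200×92.512 + 0.6100×63.952 + 0.3300×3.861 = 42.2870 per 1 000.

42.29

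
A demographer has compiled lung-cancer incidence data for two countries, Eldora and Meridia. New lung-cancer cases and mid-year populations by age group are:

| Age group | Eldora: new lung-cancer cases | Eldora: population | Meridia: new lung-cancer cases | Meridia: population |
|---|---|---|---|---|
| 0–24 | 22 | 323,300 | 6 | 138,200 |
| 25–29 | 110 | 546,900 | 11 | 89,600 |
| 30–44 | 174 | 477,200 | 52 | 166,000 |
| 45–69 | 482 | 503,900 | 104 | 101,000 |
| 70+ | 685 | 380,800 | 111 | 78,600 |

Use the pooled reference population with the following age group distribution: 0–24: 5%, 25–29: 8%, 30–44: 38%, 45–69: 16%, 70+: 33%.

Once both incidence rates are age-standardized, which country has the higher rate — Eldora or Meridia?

Eldora

Age-specific rates per 100,000 for Eldora: 6.80, 20.11, 36.46, 95.65, 179.88.
For Meridia: 4.34, 12.28, 31.33, 102.97, 141.22.
Standard weights: 0.05, 0.08, 0.38, 0.16, 0.33.
Eldora: 0.0500×6.80 + 0.0800×20.11 + 0.3800×36.46 + 0.1600×95.65 + 0.3300×179.88 = 90.4716 per 100,000.
Meridia: 0.0500×4.34 + 0.0800×12.28 + 0.3800×31.33 + 0.1600×102.97 + 0.3300×141.22 = 76.1811 per 100,000.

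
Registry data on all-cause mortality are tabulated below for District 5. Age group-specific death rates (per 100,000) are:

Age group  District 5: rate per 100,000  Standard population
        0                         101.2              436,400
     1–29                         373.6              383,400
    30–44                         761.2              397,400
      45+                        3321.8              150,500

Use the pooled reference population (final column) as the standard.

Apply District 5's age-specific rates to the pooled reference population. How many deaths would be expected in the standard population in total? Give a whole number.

9898

Expected deaths = Σ (standard pop × age-specific rate ÷ 100,000)
= 436,400×101.2/100,000 + 383,400×373.6/100,000 + 397,400×761.2/100,000 + 150,500×3321.8/100,000
= 441.64 + 1432.38 + 3025.01 + 4999.31 = 9898.34.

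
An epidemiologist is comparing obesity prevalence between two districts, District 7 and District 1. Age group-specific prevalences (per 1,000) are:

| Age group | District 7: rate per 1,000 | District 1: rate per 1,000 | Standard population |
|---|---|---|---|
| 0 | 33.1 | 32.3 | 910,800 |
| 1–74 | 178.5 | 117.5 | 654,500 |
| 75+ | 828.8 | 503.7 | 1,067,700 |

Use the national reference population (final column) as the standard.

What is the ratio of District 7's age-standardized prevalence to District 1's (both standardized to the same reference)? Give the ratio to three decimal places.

Standard total = 2,633,000; weights = 0.3459, 0.2486, 0.4055.
District 7: 0.3459×33.1 + 0.2486×178.5 + 0.4055×828.8 = 391.9049 per 1,000.
District 1: 0.3459×32.3 + 0.2486×117.5 + 0.4055×503.7 = 244.6347 per 1,000.
Ratio = 391.9049 ÷ 244.6347 = 1.60200.

1.602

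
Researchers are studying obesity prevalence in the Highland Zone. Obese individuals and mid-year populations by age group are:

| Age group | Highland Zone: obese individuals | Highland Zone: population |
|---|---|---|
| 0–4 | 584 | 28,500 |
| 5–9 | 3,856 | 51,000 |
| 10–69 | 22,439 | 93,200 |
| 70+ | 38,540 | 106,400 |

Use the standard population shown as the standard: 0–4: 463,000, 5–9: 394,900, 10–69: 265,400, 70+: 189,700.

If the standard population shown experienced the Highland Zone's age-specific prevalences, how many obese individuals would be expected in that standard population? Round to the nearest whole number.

171956

Age-specific rates per 1,000 for the Highland Zone: 20.491, 75.608, 240.762, 362.218.
Expected obese individuals = Σ (standard pop × age-specific rate ÷ 1,000)
= 463,000×20.491/1,000 + 394,900×75.608/1,000 + 265,400×240.762/1,000 + 189,700×362.218/1,000
= 9487.44 + 29857.54 + 63898.18 + 68712.76 = 171955.92.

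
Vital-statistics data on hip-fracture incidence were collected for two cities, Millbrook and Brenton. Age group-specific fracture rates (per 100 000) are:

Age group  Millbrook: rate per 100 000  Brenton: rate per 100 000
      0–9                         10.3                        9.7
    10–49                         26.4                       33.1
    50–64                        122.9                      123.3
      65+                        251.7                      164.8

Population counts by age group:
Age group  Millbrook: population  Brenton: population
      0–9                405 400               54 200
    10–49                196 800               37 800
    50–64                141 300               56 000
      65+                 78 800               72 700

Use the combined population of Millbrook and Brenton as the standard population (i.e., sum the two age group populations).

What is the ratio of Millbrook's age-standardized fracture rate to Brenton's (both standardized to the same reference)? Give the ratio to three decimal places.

1.192

Combined standard total = 1 043 000; weights = 0.4407, 0.2249, 0.1892, 0.1453.
Millbrook: 0.4407×10.3 + 0.2249×26.4 + 0.1892×122.9 + 0.1453×251.7 = 70.2858 per 100 000.
Brenton: 0.4407×9.7 + 0.2249×33.1 + 0.1892×123.3 + 0.1453×164.8 = 58.9815 per 100 000.
Ratio = 70.2858 ÷ 58.9815 = 1.19166.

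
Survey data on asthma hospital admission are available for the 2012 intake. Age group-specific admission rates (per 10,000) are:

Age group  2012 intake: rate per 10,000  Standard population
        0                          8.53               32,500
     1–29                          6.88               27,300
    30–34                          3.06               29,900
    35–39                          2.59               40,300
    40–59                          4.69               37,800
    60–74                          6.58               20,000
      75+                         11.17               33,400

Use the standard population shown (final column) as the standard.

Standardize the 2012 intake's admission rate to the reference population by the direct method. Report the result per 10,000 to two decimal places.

6.07

Standard total = 221,200; weights = 0.1469, 0.1234, 0.1352, 0.1822, 0.1709, 0.0904, 0.1510.
Standardized rate: 0.1469×8.53 + 0.1234×6.88 + 0.1352×3.06 + 0.1822×2.59 + 0.1709×4.69 + 0.0904×6.58 + 0.1510×11.17 = 6.0709 per 10,000.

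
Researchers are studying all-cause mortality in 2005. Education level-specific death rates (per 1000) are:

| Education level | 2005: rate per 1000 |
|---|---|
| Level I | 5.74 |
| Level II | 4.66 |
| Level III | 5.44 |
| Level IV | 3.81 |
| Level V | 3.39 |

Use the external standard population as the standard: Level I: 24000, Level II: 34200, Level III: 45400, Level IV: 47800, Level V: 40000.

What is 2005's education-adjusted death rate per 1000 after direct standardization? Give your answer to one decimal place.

Standard total = 191400; weights = 0.1254, 0.1787, 0.2372, 0.2497, 0.2090.
Standardized rate: 0.1254×5.74 + 0.1787×4.66 + 0.2372×5.44 + 0.2497×3.81 + 0.2090×3.39 = 4.5027 per 1000.

4.5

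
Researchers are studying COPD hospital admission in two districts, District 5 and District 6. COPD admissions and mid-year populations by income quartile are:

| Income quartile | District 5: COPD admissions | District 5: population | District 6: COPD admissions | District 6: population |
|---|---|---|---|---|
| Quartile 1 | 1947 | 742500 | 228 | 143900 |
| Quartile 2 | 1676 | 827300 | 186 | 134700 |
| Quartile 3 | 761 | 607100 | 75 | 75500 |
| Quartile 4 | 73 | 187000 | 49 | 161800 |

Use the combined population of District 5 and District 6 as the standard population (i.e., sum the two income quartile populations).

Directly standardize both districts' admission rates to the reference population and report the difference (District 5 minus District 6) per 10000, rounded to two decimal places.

Income-specific rates per 10000 for District 5: 26.22, 20.26, 12.54, 3.90.
For District 6: 15.84, 13.81, 9.93, 3.03.
Combined standard total = 2879800; weights = 0.3078, 0.3341, 0.2370, 0.1211.
District 5: 0.3078×26.22 + 0.3341×20.26 + 0.2370×12.54 + 0.1211×3.90 = 18.2826 per 10000.
District 6: 0.3078×15.84 + 0.3341×13.81 + 0.2370×9.93 + 0.1211×3.03 = 12.2110 per 10000.
Difference = 18.2826 − 12.2110 = 6.0716.

6.07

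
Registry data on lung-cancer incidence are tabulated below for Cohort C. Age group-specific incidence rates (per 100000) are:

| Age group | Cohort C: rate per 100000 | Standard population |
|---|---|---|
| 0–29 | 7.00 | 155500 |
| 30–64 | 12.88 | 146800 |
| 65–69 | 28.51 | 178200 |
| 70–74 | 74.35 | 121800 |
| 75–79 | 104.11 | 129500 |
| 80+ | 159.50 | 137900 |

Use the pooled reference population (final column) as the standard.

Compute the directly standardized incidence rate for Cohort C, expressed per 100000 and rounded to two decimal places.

Standard total = 869700; weights = 0.1788, 0.1688, 0.2049, 0.1400, 0.1489, 0.1586.
Standardized rate: 0.1788×7.00 + 0.1688×12.88 + 0.2049×28.51 + 0.1400×74.35 + 0.1489×104.11 + 0.1586×159.50 = 60.4725 per 100000.

60.47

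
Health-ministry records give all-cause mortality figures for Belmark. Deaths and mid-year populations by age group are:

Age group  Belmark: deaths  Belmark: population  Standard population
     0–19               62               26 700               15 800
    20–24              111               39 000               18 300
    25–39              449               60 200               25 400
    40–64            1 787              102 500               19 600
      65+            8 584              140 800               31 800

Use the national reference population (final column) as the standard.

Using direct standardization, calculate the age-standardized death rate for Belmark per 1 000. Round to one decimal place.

Age-specific rates per 1 000 for Belmark: 2.322, 2.846, 7.458, 17.434, 60.966.
Standard total = 110 900; weights = 0.1425, 0.1650, 0.2290, 0.1767, 0.2867.
Standardized rate: 0.1425×2.322 + 0.1650×2.846 + 0.2290×7.458 + 0.1767×17.434 + 0.2867×60.966 = 23.0716 per 1 000.

23.1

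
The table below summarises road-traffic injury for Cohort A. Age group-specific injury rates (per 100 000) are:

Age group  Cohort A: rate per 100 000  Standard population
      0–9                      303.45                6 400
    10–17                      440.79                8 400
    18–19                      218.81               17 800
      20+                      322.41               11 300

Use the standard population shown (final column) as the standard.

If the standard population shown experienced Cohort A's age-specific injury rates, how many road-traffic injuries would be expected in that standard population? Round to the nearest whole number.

132

Expected road-traffic injuries = Σ (standard pop × age-specific rate ÷ 100 000)
= 6 400×303.45/100 000 + 8 400×440.79/100 000 + 17 800×218.81/100 000 + 11 300×322.41/100 000
= 19.42 + 37.03 + 38.95 + 36.43 = 131.83.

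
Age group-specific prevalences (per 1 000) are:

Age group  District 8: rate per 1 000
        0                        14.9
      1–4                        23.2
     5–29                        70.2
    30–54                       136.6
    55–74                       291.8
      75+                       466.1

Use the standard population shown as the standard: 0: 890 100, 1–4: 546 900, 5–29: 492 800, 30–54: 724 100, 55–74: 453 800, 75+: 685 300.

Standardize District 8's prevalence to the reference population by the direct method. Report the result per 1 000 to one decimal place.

161.2

Standard total = 3 793 000; weights = 0.2347, 0.1442, 0.1299, 0.1909, 0.1196, 0.1807.
Standardized rate: 0.2347×14.9 + 0.1442×23.2 + 0.1299×70.2 + 0.1909×136.6 + 0.1196×291.8 + 0.1807×466.1 = 161.1638 per 1 000.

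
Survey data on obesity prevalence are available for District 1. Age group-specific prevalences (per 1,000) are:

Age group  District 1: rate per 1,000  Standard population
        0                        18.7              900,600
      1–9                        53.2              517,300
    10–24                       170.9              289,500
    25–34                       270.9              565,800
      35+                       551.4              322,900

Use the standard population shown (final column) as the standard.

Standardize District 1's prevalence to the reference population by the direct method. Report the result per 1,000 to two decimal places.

163.77

Standard total = 2,596,100; weights = 0.3469, 0.1993, 0.1115, 0.2179, 0.1244.
Standardized rate: 0.3469×18.7 + 0.1993×53.2 + 0.1115×170.9 + 0.2179×270.9 + 0.1244×551.4 = 163.7685 per 1,000.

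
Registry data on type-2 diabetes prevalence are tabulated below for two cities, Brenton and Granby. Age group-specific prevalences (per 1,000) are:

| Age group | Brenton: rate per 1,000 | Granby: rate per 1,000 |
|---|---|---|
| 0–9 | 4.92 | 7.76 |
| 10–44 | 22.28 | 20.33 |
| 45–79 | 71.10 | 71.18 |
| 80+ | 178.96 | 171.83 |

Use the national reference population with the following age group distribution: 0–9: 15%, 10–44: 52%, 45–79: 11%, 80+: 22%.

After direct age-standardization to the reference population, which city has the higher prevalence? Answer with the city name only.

Standard weights: 0.15, 0.52, 0.11, 0.22.
Brenton: 0.1500×4.92 + 0.5200×22.28 + 0.1100×71.10 + 0.2200×178.96 = 59.5158 per 1,000.
Granby: 0.1500×7.76 + 0.5200×20.33 + 0.1100×71.18 + 0.2200×171.83 = 57.3680 per 1,000.

Brenton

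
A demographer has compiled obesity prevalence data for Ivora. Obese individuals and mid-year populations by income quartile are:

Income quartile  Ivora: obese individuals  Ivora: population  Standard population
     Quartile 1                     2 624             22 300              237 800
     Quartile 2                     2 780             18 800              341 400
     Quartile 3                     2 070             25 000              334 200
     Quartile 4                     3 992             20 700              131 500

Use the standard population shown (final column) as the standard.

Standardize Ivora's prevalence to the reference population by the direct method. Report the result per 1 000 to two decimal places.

125.85

Income-specific rates per 1 000 for Ivora: 117.668, 147.872, 82.800, 192.850.
Standard total = 1 044 900; weights = 0.2276, 0.3267, 0.3198, 0.1258.
Standardized rate: 0.2276×117.668 + 0.3267×147.872 + 0.3198×82.800 + 0.1258×192.850 = 125.8462 per 1 000.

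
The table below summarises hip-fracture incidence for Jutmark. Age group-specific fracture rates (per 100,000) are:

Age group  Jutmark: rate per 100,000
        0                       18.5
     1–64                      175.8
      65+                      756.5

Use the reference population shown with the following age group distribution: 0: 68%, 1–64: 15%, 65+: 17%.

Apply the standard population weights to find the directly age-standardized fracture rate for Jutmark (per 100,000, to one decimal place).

167.6

Standard weights: 0.68, 0.15, 0.17.
Standardized rate: 0.6800×18.5 + 0.1500×175.8 + 0.1700×756.5 = 167.5550 per 100,000.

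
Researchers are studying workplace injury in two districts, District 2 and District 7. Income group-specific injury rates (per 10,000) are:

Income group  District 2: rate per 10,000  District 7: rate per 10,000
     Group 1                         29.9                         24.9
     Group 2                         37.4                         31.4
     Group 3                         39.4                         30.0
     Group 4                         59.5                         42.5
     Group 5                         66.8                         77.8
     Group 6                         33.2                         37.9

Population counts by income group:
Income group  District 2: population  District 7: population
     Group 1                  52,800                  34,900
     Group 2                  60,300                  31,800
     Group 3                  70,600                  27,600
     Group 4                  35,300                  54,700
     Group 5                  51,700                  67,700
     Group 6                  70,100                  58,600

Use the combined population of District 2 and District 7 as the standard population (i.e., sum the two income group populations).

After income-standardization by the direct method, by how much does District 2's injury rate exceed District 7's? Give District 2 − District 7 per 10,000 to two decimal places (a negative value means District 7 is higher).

Combined standard total = 616,100; weights = 0.1423, 0.1495, 0.1594, 0.1461, 0.1938, 0.2089.
District 2: 0.1423×29.9 + 0.1495×37.4 + 0.1594×39.4 + 0.1461×59.5 + 0.1938×66.8 + 0.2089×33.2 = 44.6999 per 10,000.
District 7: 0.1423×24.9 + 0.1495×31.4 + 0.1594×30.0 + 0.1461×42.5 + 0.1938×77.8 + 0.2089×37.9 = 42.2232 per 10,000.
Difference = 44.6999 − 42.2232 = 2.4767.

2.48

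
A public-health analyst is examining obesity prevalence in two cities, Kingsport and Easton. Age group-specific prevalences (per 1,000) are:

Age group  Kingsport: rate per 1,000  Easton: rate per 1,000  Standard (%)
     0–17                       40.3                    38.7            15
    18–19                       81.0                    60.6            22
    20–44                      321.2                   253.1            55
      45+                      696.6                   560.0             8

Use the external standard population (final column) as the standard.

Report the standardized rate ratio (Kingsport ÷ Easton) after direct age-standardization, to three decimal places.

1.261

Standard weights: 0.15, 0.22, 0.55, 0.08.
Kingsport: 0.1500×40.3 + 0.2200×81.0 + 0.5500×321.2 + 0.0800×696.6 = 256.2530 per 1,000.
Easton: 0.1500×38.7 + 0.2200×60.6 + 0.5500×253.1 + 0.0800×560.0 = 203.1420 per 1,000.
Ratio = 256.2530 ÷ 203.1420 = 1.26145.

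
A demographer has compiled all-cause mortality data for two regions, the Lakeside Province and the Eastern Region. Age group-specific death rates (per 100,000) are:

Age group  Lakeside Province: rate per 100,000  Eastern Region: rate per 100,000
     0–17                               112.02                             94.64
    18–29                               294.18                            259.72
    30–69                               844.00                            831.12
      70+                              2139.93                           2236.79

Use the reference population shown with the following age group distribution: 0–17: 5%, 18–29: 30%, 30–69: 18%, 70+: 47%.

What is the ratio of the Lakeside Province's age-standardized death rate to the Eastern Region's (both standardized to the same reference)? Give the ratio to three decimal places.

0.975

Standard weights: 0.05, 0.30, 0.18, 0.47.
The Lakeside Province: 0.0500×112.02 + 0.3000×294.18 + 0.1800×844.00 + 0.4700×2139.93 = 1251.5421 per 100,000.
The Eastern Region: 0.0500×94.64 + 0.3000×259.72 + 0.1800×831.12 + 0.4700×2236.79 = 1283.5409 per 100,000.
Ratio = 1251.5421 ÷ 1283.5409 = 0.97507.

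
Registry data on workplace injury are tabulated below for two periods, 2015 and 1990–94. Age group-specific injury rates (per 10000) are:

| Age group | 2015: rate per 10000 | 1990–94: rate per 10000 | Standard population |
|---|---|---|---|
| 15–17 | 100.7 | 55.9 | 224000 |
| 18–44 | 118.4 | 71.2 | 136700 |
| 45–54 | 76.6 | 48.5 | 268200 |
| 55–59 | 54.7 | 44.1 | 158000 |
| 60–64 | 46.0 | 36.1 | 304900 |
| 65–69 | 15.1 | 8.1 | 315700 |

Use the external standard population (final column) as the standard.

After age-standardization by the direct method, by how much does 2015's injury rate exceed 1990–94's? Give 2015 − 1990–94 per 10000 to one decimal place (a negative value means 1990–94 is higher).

22.0

Standard total = 1407500; weights = 0.1591, 0.0971, 0.1906, 0.1123, 0.2166, 0.2243.
2015: 0.1591×100.7 + 0.0971×118.4 + 0.1906×76.6 + 0.1123×54.7 + 0.2166×46.0 + 0.2243×15.1 = 61.6137 per 10000.
1990–94: 0.1591×55.9 + 0.0971×71.2 + 0.1906×48.5 + 0.1123×44.1 + 0.2166×36.1 + 0.2243×8.1 = 39.6406 per 10000.
Difference = 61.6137 − 39.6406 = 21.9731.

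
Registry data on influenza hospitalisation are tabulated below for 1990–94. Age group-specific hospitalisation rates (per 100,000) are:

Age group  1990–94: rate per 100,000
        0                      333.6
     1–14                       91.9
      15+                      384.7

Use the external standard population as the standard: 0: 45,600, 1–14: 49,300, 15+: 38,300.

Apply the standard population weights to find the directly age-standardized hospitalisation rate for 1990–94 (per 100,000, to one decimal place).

Standard total = 133,200; weights = 0.3423, 0.3701, 0.2875.
Standardized rate: 0.3423×333.6 + 0.3701×91.9 + 0.2875×384.7 = 258.8351 per 100,000.

258.8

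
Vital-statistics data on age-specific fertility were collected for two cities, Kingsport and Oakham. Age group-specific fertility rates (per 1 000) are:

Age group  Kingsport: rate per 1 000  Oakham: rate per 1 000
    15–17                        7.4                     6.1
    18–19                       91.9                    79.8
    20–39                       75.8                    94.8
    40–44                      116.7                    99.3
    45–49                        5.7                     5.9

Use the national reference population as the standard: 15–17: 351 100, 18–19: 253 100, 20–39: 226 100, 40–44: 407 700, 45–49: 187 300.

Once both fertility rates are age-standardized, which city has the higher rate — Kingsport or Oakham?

Kingsport

Standard total = 1 425 300; weights = 0.2463, 0.1776, 0.1586, 0.2860, 0.1314.
Kingsport: 0.2463×7.4 + 0.1776×91.9 + 0.1586×75.8 + 0.2860×116.7 + 0.1314×5.7 = 64.2971 per 1 000.
Oakham: 0.2463×6.1 + 0.1776×79.8 + 0.1586×94.8 + 0.2860×99.3 + 0.1314×5.9 = 59.8913 per 1 000.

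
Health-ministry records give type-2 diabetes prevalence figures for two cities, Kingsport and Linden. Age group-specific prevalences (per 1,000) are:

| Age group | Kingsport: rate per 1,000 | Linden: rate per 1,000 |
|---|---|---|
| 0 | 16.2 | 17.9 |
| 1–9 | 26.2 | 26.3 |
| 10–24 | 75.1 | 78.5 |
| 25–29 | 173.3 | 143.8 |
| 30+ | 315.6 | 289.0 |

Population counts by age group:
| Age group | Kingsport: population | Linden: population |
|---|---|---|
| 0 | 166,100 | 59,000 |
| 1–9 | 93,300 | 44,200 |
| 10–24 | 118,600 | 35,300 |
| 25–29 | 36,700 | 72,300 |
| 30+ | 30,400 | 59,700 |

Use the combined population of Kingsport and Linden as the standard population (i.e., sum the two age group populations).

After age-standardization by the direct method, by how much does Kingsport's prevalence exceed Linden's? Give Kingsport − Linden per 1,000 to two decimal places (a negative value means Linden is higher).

6.56

Combined standard total = 715,600; weights = 0.3146, 0.1921, 0.2151, 0.1523, 0.1259.
Kingsport: 0.3146×16.2 + 0.1921×26.2 + 0.2151×75.1 + 0.1523×173.3 + 0.1259×315.6 = 92.4151 per 1,000.
Linden: 0.3146×17.9 + 0.1921×26.3 + 0.2151×78.5 + 0.1523×143.8 + 0.1259×289.0 = 85.8577 per 1,000.
Difference = 92.4151 − 85.8577 = 6.5574.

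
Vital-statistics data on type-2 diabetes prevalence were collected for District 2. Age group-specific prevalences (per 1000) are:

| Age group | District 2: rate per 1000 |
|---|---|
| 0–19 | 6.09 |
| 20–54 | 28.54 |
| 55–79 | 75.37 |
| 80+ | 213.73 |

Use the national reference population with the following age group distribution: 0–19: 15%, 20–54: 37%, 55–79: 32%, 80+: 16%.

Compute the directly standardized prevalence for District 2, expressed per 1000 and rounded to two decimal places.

69.79

Standard weights: 0.15, 0.37, 0.32, 0.16.
Standardized rate: 0.1500×6.09 + 0.3700×28.54 + 0.3200×75.37 + 0.1600×213.73 = 69.7885 per 1000.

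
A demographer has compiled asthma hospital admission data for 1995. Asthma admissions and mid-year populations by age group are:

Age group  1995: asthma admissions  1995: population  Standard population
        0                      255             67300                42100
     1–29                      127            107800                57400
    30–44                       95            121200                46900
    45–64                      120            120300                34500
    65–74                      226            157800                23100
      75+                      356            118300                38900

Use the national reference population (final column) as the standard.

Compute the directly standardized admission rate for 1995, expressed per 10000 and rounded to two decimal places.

18.46

Age-specific rates per 10000 for 1995: 37.89, 11.78, 7.84, 9.98, 14.32, 30.09.
Standard total = 242900; weights = 0.1733, 0.2363, 0.1931, 0.1420, 0.0951, 0.1601.
Standardized rate: 0.1733×37.89 + 0.2363×11.78 + 0.1931×7.84 + 0.1420×9.98 + 0.0951×14.32 + 0.1601×30.09 = 18.4628 per 10000.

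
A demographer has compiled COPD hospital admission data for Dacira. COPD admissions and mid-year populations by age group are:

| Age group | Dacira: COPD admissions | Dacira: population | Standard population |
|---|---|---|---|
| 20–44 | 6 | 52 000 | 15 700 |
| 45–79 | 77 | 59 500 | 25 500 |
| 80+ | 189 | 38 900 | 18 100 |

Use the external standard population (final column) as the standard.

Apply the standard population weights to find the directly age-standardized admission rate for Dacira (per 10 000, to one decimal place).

20.7

Age-specific rates per 10 000 for Dacira: 1.15, 12.94, 48.59.
Standard total = 59 300; weights = 0.2648, 0.4300, 0.3052.
Standardized rate: 0.2648×1.15 + 0.4300×12.94 + 0.3052×48.59 = 20.7002 per 10 000.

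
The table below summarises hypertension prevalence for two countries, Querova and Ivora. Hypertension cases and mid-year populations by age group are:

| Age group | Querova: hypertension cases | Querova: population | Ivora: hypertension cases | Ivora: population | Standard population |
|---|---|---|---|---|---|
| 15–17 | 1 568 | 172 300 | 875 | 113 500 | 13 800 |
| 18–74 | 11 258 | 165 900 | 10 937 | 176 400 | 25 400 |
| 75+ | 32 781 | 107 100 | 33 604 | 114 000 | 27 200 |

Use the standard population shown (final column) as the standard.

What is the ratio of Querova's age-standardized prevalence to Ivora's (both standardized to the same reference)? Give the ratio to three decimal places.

Age-specific rates per 1 000 for Querova: 9.100, 67.860, 306.078.
For Ivora: 7.709, 62.001, 294.772.
Standard total = 66 400; weights = 0.2078, 0.3825, 0.4096.
Querova: 0.2078×9.100 + 0.3825×67.860 + 0.4096×306.078 = 153.2314 per 1 000.
Ivora: 0.2078×7.709 + 0.3825×62.001 + 0.4096×294.772 = 146.0695 per 1 000.
Ratio = 153.2314 ÷ 146.0695 = 1.04903.

1.049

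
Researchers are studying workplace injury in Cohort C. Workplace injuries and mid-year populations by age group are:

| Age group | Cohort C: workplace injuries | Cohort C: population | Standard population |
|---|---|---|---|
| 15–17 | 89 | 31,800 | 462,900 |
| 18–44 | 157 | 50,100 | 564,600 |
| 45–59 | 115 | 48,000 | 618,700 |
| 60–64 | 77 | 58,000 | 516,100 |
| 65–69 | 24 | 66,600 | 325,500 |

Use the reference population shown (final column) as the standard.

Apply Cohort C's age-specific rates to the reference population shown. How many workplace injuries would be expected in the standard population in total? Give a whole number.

Age-specific rates per 10,000 for Cohort C: 27.99, 31.34, 23.96, 13.28, 3.60.
Expected workplace injuries = Σ (standard pop × age-specific rate ÷ 10,000)
= 462,900×27.99/10,000 + 564,600×31.34/10,000 + 618,700×23.96/10,000 + 516,100×13.28/10,000 + 325,500×3.60/10,000
= 1295.54 + 1769.31 + 1482.30 + 685.17 + 117.30 = 5349.61.

5350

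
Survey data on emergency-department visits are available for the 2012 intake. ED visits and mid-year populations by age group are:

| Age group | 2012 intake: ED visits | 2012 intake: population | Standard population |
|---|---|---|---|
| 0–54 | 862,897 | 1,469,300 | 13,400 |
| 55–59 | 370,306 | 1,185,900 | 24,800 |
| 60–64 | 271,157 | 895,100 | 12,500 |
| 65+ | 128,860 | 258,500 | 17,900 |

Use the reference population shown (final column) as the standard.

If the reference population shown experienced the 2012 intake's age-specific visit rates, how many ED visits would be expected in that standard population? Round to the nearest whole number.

28323

Age-specific rates per 1,000 for the 2012 intake: 587.284, 312.257, 302.935, 498.491.
Expected ED visits = Σ (standard pop × age-specific rate ÷ 1,000)
= 13,400×587.284/1,000 + 24,800×312.257/1,000 + 12,500×302.935/1,000 + 17,900×498.491/1,000
= 7869.61 + 7743.98 + 3786.69 + 8922.99 = 28323.27.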